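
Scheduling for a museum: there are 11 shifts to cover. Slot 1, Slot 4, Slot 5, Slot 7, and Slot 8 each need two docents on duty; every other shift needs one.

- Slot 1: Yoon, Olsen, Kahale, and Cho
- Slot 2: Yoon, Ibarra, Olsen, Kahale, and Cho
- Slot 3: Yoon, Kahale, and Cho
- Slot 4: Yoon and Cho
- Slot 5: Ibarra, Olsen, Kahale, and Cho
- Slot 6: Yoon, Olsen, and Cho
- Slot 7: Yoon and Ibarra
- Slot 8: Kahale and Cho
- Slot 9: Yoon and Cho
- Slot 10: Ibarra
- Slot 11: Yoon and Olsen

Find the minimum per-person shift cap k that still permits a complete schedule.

4

With 5 docents and 16 worker-slots to fill, someone must work at least ⌈16/5⌉ = 4 shifts, so k ≥ 4.
k = 4 works: Slot 1→Olsen+Kahale, Slot 2→Ibarra, Slot 3→Kahale, Slot 4→Yoon+Cho, Slot 5→Ibarra+Olsen, Slot 6→Olsen, Slot 7→Yoon+Ibarra, Slot 8→Kahale+Cho, Slot 9→Yoon, Slot 10→Ibarra, Slot 11→Yoon.
Loads: Yoon 4, Ibarra 4, Olsen 3, Kahale 3, Cho 2 — all ≤ 4.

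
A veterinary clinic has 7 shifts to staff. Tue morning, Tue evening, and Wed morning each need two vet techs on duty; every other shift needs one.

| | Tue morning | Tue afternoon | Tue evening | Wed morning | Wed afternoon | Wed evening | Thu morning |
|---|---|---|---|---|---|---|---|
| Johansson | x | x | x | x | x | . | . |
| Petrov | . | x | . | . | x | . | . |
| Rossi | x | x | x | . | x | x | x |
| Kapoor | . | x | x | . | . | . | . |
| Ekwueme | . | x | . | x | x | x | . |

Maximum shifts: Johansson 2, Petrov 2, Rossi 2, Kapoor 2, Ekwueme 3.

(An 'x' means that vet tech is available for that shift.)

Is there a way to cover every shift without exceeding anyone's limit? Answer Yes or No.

Total capacity is 11 and 10 slots are needed, so capacity alone doesn't rule it out.
Shifts {Tue morning, Tue evening, Wed morning, Thu morning} need 7 worker-slots in total, but the vet techs available for any of those shifts (Johansson, Rossi, Kapoor, and Ekwueme) can supply at most 6 among them. So no valid schedule exists.

No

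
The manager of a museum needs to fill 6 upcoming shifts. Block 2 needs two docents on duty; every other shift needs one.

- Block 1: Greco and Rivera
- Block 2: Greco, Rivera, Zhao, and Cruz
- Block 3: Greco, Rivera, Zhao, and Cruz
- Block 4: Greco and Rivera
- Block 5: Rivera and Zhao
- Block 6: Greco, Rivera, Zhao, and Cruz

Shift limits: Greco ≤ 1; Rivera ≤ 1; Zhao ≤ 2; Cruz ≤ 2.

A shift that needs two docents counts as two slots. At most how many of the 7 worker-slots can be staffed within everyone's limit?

6

Total capacity across all docents is 1+1+2+2 = 6, and 7 slots are needed, so at most 6 can be filled.
An assignment achieving 6: Block 1→Greco, Block 2→Zhao+Cruz, Block 3→Cruz, Block 4→Rivera, Block 5→Zhao.
Loads: Greco 1/1, Rivera 1/1, Zhao 2/2, Cruz 2/2.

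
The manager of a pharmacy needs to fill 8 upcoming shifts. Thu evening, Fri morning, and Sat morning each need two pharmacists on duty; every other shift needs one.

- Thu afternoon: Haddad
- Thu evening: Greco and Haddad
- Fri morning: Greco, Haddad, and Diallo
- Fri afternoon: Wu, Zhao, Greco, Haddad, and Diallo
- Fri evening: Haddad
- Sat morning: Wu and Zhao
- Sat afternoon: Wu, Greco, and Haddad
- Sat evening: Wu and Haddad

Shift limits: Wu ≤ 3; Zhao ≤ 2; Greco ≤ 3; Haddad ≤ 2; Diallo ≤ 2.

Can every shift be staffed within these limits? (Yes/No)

No

Total capacity is 12 and 11 slots are needed, so capacity alone doesn't rule it out.
Shifts {Thu afternoon, Thu evening, Fri evening} need 4 worker-slots in total, but the pharmacists available for any of those shifts (Greco and Haddad) can supply at most 3 among them. So no valid schedule exists.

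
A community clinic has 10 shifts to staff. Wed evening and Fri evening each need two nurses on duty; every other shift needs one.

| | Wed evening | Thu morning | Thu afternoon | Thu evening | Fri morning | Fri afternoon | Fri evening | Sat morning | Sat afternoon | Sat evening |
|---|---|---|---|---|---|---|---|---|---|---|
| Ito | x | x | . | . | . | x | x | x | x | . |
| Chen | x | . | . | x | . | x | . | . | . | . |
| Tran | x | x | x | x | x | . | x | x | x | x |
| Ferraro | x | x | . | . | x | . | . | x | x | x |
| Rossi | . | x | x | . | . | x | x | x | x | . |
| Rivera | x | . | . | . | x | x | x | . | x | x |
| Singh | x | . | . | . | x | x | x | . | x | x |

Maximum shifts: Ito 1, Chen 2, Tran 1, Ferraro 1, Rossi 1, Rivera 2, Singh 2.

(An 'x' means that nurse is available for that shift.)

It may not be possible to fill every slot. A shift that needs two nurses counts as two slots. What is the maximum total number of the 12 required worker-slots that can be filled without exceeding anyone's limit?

Total capacity across all nurses is 1+2+1+1+1+2+2 = 10, and 12 slots are needed, so at most 10 can be filled.
An assignment achieving 10: Wed evening→Singh, Thu morning→Ito, Thu afternoon→Tran, Thu evening→Chen, Fri morning→Ferraro, Fri afternoon→Chen, Fri evening→Rivera+Singh, Sat morning→Rossi, Sat evening→Rivera.
Loads: Ito 1/1, Chen 2/2, Tran 1/1, Ferraro 1/1, Rossi 1/1, Rivera 2/2, Singh 2/2.

10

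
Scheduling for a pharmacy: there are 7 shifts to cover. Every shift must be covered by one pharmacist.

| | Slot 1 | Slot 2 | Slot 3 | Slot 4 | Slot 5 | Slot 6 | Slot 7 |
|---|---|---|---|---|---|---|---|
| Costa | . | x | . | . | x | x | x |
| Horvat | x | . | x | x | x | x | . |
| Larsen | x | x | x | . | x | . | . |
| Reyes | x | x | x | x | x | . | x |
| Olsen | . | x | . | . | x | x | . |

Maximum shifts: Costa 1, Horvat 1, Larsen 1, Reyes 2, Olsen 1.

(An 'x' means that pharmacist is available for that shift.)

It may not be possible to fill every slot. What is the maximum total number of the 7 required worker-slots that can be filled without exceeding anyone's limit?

6

Total capacity across all pharmacists is 1+1+1+2+1 = 6, and 7 slots are needed, so at most 6 can be filled.
An assignment achieving 6: Slot 1→Larsen, Slot 2→Reyes, Slot 3→Reyes, Slot 4→Horvat, Slot 6→Olsen, Slot 7→Costa.
Loads: Costa 1/1, Horvat 1/1, Larsen 1/1, Reyes 2/2, Olsen 1/1.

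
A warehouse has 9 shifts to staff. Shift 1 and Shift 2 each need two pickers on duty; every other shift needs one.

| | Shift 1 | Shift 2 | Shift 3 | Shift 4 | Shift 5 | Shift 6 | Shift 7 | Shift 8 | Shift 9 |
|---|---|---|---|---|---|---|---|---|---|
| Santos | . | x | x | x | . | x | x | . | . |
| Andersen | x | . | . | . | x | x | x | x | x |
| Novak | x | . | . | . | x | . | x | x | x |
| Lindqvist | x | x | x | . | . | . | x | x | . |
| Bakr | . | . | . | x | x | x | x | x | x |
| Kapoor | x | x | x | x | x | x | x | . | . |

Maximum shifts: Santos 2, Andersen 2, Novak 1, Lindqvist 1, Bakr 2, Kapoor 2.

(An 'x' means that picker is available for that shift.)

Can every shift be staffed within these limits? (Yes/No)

Total capacity is 2+2+1+1+2+2 = 10 but 11 worker-slots are needed — infeasible.

No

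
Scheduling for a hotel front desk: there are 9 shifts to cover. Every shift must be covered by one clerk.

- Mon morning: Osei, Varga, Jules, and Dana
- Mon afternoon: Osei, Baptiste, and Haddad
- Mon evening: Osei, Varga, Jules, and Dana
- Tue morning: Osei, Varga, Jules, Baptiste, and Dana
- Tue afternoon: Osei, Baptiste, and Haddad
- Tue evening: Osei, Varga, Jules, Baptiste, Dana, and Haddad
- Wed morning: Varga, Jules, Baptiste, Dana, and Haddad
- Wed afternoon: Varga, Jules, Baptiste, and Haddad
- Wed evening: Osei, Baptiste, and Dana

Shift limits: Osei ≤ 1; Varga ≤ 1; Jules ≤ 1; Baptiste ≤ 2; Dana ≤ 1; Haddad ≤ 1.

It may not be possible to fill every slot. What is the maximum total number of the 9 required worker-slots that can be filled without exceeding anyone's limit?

Total capacity across all clerks is 1+1+1+2+1+1 = 7, and 9 slots are needed, so at most 7 can be filled.
An assignment achieving 7: Mon morning→Varga, Mon afternoon→Osei, Mon evening→Jules, Tue morning→Dana, Tue afternoon→Baptiste, Wed afternoon→Haddad, Wed evening→Baptiste.
Loads: Osei 1/1, Varga 1/1, Jules 1/1, Baptiste 2/2, Dana 1/1, Haddad 1/1.

7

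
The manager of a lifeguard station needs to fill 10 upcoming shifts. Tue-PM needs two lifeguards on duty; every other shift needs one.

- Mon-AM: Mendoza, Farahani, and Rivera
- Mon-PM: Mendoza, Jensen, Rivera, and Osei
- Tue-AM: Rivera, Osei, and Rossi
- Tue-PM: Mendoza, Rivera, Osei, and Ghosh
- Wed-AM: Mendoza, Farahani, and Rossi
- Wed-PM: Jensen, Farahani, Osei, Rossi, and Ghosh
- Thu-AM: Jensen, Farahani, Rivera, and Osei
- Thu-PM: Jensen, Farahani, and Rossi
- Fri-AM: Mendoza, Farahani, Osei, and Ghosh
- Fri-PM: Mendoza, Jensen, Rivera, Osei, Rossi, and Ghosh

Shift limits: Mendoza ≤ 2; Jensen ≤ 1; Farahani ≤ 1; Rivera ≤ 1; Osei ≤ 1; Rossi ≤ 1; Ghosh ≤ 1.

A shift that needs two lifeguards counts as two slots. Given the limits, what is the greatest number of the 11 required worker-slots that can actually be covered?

8

Total capacity across all lifeguards is 2+1+1+1+1+1+1 = 8, and 11 slots are needed, so at most 8 can be filled.
An assignment achieving 8: Mon-AM→Mendoza, Mon-PM→Osei, Tue-AM→Rivera, Tue-PM→Ghosh, Wed-AM→Mendoza, Wed-PM→Rossi, Thu-AM→Farahani, Thu-PM→Jensen.
Loads: Mendoza 2/2, Jensen 1/1, Farahani 1/1, Rivera 1/1, Osei 1/1, Rossi 1/1, Ghosh 1/1.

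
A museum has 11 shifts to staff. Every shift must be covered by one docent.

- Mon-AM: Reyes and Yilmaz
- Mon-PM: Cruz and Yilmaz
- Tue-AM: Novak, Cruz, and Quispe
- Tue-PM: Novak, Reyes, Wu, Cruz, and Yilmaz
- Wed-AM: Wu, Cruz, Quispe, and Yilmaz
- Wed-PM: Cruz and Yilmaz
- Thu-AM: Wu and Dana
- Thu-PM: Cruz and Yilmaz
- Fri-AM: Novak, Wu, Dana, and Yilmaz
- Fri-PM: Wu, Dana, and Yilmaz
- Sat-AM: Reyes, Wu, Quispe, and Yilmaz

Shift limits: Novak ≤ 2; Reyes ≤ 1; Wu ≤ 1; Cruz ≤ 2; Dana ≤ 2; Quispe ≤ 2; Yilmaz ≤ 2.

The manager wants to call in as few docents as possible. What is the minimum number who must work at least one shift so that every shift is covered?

6

11 slots to fill and no one can take more than 2, so at least ⌈11/2⌉ = 6 docents are needed.
Novak, Reyes, Cruz, Dana, Quispe, and Yilmaz alone can cover everything: Mon-AM→Reyes, Mon-PM→Cruz, Tue-AM→Novak, Tue-PM→Yilmaz, Wed-AM→Quispe, Wed-PM→Cruz, Thu-AM→Dana, Thu-PM→Yilmaz, Fri-AM→Novak, Fri-PM→Dana, Sat-AM→Quispe.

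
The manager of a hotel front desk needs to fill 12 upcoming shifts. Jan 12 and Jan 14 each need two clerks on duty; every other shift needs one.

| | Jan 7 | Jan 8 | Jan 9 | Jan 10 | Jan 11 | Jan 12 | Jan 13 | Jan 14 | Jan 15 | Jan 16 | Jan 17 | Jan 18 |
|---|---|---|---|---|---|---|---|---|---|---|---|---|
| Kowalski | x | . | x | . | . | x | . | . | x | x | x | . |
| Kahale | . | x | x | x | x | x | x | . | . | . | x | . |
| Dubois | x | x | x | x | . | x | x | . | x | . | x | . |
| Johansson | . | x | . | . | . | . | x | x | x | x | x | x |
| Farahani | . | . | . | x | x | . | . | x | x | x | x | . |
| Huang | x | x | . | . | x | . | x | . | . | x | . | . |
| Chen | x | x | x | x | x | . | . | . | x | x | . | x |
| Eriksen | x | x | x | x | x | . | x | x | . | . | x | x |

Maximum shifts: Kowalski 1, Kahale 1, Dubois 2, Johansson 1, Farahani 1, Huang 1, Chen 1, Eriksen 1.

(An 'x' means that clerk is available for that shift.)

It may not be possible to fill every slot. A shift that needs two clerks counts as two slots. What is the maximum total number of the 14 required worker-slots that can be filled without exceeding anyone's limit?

Total capacity across all clerks is 1+1+2+1+1+1+1+1 = 9, and 14 slots are needed, so at most 9 can be filled.
An assignment achieving 9: Jan 7→Dubois, Jan 9→Dubois, Jan 10→Eriksen, Jan 11→Huang, Jan 12→Kowalski+Kahale, Jan 14→Johansson+Farahani, Jan 18→Chen.
Loads: Kowalski 1/1, Kahale 1/1, Dubois 2/2, Johansson 1/1, Farahani 1/1, Huang 1/1, Chen 1/1, Eriksen 1/1.

9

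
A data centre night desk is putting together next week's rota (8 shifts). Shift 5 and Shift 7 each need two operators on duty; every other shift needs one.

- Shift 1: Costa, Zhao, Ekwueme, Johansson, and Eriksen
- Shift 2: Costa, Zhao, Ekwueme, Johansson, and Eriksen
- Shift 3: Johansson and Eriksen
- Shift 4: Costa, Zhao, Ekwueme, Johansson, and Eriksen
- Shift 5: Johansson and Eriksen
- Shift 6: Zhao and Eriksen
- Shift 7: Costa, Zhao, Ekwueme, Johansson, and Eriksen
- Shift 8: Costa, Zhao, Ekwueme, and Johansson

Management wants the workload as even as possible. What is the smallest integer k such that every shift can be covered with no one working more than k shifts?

2

With 5 operators and 10 worker-slots to fill, someone must work at least ⌈10/5⌉ = 2 shifts, so k ≥ 2.
k = 2 works: Shift 1→Costa, Shift 2→Zhao, Shift 3→Johansson, Shift 4→Ekwueme, Shift 5→Johansson+Eriksen, Shift 6→Zhao, Shift 7→Ekwueme+Eriksen, Shift 8→Costa.
Loads: Costa 2, Zhao 2, Ekwueme 2, Johansson 2, Eriksen 2 — all ≤ 2.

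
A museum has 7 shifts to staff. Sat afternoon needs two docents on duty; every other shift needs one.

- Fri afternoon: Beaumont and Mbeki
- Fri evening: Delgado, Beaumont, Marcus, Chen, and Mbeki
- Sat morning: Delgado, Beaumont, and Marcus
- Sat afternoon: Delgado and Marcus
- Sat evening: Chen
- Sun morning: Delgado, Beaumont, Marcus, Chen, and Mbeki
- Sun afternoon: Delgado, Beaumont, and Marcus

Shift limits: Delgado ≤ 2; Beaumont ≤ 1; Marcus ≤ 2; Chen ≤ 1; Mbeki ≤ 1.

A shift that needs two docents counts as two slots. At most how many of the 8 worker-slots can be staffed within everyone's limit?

7

Total capacity across all docents is 2+1+2+1+1 = 7, and 8 slots are needed, so at most 7 can be filled.
An assignment achieving 7: Fri afternoon→Beaumont, Fri evening→Mbeki, Sat morning→Delgado, Sat afternoon→Delgado+Marcus, Sat evening→Chen, Sun afternoon→Marcus.
Loads: Delgado 2/2, Beaumont 1/1, Marcus 2/2, Chen 1/1, Mbeki 1/1.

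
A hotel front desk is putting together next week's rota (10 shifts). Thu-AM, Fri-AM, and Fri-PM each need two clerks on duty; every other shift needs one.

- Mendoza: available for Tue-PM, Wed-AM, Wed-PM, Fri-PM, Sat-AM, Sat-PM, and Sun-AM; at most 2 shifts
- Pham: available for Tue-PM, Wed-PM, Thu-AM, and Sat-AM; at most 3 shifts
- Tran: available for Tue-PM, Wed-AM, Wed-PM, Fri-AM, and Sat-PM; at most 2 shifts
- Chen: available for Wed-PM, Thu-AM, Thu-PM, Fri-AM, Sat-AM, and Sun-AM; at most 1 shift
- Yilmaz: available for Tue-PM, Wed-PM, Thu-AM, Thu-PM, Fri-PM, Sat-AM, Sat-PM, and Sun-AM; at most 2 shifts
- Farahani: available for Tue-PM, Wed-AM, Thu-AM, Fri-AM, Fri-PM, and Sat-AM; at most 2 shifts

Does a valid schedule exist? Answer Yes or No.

No

Total capacity is 2+3+2+1+2+2 = 12 but 13 worker-slots are needed — infeasible.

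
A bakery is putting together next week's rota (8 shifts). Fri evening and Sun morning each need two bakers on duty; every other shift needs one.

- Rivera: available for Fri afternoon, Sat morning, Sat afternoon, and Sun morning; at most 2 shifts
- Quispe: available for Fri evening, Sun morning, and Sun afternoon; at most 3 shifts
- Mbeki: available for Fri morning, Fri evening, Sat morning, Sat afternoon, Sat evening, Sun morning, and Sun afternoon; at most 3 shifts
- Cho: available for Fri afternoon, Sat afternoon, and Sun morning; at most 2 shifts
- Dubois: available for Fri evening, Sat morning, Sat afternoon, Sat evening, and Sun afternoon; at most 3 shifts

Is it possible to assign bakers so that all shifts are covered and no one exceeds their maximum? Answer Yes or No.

Fri morning can only be covered by Mbeki, so that assignment is forced.
One valid schedule: Fri morning→Mbeki, Fri afternoon→Rivera, Fri evening→Quispe+Mbeki, Sat morning→Rivera, Sat afternoon→Cho, Sat evening→Mbeki, Sun morning→Quispe+Cho, Sun afternoon→Quispe.
Loads: Rivera 2/2, Quispe 3/3, Mbeki 3/3, Cho 2/2, Dubois 0/3 — all within limits.

Yes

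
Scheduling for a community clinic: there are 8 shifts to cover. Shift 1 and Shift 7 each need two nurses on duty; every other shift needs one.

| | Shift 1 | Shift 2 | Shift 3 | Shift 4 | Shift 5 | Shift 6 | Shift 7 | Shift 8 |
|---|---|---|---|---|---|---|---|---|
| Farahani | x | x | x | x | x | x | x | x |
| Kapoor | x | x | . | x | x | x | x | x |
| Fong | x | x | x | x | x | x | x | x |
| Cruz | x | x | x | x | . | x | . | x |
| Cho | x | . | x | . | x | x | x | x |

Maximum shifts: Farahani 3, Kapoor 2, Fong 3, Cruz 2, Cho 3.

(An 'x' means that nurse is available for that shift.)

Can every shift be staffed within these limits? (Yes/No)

One valid schedule: Shift 1→Fong+Cruz, Shift 2→Farahani, Shift 3→Farahani, Shift 4→Farahani, Shift 5→Kapoor, Shift 6→Kapoor, Shift 7→Fong+Cho, Shift 8→Fong.
Loads: Farahani 3/3, Kapoor 2/2, Fong 3/3, Cruz 1/2, Cho 1/3 — all within limits.

Yes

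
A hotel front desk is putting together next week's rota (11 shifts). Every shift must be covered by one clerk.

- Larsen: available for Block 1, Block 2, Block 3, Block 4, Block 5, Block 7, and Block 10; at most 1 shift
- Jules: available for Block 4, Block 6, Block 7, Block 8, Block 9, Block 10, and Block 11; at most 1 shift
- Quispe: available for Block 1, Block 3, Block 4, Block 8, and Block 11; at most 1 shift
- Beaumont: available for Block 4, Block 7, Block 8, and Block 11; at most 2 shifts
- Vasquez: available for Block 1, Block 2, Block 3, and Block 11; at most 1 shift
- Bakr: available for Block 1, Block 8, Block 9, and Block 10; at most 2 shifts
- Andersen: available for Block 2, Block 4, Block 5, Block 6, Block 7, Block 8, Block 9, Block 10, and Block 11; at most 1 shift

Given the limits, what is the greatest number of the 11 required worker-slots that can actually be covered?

Total capacity across all clerks is 1+1+1+2+1+2+1 = 9, and 11 slots are needed, so at most 9 can be filled.
An assignment achieving 9: Block 1→Bakr, Block 2→Vasquez, Block 3→Quispe, Block 4→Beaumont, Block 5→Larsen, Block 6→Jules, Block 7→Beaumont, Block 9→Bakr, Block 10→Andersen.
Loads: Larsen 1/1, Jules 1/1, Quispe 1/1, Beaumont 2/2, Vasquez 1/1, Bakr 2/2, Andersen 1/1.

9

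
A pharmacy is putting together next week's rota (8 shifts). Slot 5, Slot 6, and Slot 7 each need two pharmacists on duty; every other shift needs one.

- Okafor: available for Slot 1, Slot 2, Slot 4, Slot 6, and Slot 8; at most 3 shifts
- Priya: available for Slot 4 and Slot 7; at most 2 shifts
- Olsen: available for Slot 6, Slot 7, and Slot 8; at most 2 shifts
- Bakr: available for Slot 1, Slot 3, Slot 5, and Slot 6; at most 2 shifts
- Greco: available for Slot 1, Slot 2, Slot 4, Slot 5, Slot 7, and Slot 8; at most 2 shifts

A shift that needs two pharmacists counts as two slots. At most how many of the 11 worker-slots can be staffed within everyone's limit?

11

Total capacity across all pharmacists is 3+2+2+2+2 = 11, and 11 slots are needed, so at most 11 can be filled.
An assignment achieving 11: Slot 1→Okafor, Slot 2→Okafor, Slot 3→Bakr, Slot 4→Priya, Slot 5→Bakr+Greco, Slot 6→Okafor+Olsen, Slot 7→Priya+Olsen, Slot 8→Greco.
Loads: Okafor 3/3, Priya 2/2, Olsen 2/2, Bakr 2/2, Greco 2/2.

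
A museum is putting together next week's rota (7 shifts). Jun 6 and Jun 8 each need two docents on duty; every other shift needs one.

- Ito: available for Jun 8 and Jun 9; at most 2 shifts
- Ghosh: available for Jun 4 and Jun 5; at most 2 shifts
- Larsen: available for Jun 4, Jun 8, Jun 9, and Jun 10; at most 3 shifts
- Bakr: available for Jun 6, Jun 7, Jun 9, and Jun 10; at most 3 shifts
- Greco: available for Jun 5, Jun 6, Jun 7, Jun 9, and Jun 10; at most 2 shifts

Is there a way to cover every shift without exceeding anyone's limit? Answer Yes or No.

Yes

Jun 6 can only be covered by Bakr and Greco, so that assignment is forced.
Jun 8 can only be covered by Ito and Larsen, so that assignment is forced.
One valid schedule: Jun 4→Ghosh, Jun 5→Ghosh, Jun 6→Bakr+Greco, Jun 7→Bakr, Jun 8→Ito+Larsen, Jun 9→Ito, Jun 10→Larsen.
Loads: Ito 2/2, Ghosh 2/2, Larsen 2/3, Bakr 2/3, Greco 1/2 — all within limits.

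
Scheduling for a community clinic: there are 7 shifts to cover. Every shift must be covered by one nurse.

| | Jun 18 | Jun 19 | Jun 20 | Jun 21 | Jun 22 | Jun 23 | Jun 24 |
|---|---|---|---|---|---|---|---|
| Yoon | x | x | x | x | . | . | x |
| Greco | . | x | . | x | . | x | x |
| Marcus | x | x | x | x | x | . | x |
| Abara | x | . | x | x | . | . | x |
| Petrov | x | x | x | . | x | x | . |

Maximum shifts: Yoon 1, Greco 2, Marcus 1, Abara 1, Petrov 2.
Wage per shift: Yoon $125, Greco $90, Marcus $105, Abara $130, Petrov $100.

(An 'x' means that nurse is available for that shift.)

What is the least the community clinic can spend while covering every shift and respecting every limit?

$740

Picking the cheapest available nurse for each shift independently would cost $660, but that ignores the shift limits.
An optimal schedule: Jun 18→Yoon, Jun 19→Petrov, Jun 20→Petrov, Jun 21→Greco, Jun 22→Marcus, Jun 23→Greco, Jun 24→Abara.
Total: 125 + 100 + 100 + 90 + 105 + 90 + 130 = $740.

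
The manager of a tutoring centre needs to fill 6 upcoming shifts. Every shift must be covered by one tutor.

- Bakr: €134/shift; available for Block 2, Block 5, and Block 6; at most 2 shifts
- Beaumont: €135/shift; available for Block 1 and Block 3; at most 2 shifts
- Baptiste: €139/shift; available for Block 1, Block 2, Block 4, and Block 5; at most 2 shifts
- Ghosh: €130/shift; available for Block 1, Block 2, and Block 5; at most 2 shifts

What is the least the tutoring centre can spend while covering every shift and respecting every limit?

Block 3 can only be covered by Beaumont, so that assignment is forced.
Block 4 can only be covered by Baptiste, so that assignment is forced.
Block 6 can only be covered by Bakr, so that assignment is forced.
Picking the cheapest available tutor for each shift independently would cost €798, but that ignores the shift limits.
An optimal schedule: Block 1→Ghosh, Block 2→Ghosh, Block 3→Beaumont, Block 4→Baptiste, Block 5→Bakr, Block 6→Bakr.
Total: 130 + 130 + 135 + 139 + 134 + 134 = €802.

€802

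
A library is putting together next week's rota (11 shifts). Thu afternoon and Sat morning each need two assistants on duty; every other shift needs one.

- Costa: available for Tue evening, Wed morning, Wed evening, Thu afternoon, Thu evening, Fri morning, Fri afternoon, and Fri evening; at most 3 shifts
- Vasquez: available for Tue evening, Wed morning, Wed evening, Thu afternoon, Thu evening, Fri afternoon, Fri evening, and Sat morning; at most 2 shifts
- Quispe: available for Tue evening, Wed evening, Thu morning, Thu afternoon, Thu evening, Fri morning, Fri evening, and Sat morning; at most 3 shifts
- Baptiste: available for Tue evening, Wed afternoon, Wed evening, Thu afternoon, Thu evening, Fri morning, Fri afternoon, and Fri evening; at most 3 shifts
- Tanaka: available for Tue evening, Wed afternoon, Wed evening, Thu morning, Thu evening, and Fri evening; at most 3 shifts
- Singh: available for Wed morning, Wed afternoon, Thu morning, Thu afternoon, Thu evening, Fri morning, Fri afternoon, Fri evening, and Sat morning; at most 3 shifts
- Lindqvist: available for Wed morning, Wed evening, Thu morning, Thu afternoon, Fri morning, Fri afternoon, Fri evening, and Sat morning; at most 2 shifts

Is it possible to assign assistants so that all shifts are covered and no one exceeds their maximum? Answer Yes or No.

Yes

One valid schedule: Tue evening→Costa, Wed morning→Costa, Wed afternoon→Baptiste, Wed evening→Vasquez, Thu morning→Quispe, Thu afternoon→Baptiste+Singh, Thu evening→Quispe, Fri morning→Costa, Fri afternoon→Vasquez, Fri evening→Baptiste, Sat morning→Quispe+Singh.
Loads: Costa 3/3, Vasquez 2/2, Quispe 3/3, Baptiste 3/3, Tanaka 0/3, Singh 2/3, Lindqvist 0/2 — all within limits.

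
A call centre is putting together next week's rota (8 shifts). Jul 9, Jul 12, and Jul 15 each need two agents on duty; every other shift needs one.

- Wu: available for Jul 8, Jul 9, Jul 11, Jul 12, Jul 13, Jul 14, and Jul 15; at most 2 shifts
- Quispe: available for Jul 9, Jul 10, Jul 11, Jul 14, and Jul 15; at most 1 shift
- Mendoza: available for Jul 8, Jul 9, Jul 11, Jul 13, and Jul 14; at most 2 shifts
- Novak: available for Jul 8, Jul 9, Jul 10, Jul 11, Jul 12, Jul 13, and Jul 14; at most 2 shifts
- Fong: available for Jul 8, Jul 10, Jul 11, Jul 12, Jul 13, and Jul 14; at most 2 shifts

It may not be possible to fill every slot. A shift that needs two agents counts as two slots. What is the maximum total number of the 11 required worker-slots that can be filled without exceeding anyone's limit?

9

Total capacity across all agents is 2+1+2+2+2 = 9, and 11 slots are needed, so at most 9 can be filled.
An assignment achieving 9: Jul 8→Mendoza, Jul 9→Mendoza, Jul 10→Novak, Jul 11→Fong, Jul 12→Wu+Novak, Jul 13→Fong, Jul 15→Wu+Quispe.
Loads: Wu 2/2, Quispe 1/1, Mendoza 2/2, Novak 2/2, Fong 2/2.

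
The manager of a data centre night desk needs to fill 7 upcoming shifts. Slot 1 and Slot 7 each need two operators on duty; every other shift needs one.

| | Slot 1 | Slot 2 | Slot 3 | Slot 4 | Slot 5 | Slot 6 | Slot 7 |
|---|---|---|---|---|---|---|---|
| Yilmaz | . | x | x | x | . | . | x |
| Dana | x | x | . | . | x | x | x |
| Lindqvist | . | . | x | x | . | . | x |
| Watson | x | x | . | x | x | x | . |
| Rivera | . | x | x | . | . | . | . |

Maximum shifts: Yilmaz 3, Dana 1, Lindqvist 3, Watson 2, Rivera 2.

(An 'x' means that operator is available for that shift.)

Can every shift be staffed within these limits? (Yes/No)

No

Total capacity is 11 and 9 slots are needed, so capacity alone doesn't rule it out.
Shifts {Slot 1, Slot 5, Slot 6} need 4 worker-slots in total, but the operators available for any of those shifts (Dana and Watson) can supply at most 3 among them. So no valid schedule exists.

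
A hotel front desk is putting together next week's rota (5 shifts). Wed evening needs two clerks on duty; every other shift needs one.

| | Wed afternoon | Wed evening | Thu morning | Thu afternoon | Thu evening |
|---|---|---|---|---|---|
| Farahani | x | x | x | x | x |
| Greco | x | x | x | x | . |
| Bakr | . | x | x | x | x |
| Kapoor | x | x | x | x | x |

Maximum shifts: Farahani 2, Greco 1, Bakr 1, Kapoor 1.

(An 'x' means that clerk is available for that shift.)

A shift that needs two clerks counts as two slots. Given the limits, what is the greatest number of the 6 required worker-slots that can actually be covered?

Total capacity across all clerks is 2+1+1+1 = 5, and 6 slots are needed, so at most 5 can be filled.
An assignment achieving 5: Wed afternoon→Farahani, Wed evening→Greco+Bakr, Thu morning→Kapoor, Thu evening→Farahani.
Loads: Farahani 2/2, Greco 1/1, Bakr 1/1, Kapoor 1/1.

5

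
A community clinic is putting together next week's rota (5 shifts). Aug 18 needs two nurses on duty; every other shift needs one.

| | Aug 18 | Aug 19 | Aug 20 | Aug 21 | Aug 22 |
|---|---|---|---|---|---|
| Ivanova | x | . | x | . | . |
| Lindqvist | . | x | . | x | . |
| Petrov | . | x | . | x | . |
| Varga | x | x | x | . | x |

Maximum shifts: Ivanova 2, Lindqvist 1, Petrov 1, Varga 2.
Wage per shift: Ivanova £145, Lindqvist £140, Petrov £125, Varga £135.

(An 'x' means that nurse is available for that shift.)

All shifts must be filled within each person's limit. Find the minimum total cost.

£825

Aug 18 can only be covered by Ivanova and Varga, so that assignment is forced.
Aug 22 can only be covered by Varga, so that assignment is forced.
Picking the cheapest available nurse for each shift independently would cost £800, but that ignores the shift limits.
An optimal schedule: Aug 18→Ivanova+Varga, Aug 19→Petrov, Aug 20→Ivanova, Aug 21→Lindqvist, Aug 22→Varga.
Total: 145 + 135 + 125 + 145 + 140 + 135 = £825.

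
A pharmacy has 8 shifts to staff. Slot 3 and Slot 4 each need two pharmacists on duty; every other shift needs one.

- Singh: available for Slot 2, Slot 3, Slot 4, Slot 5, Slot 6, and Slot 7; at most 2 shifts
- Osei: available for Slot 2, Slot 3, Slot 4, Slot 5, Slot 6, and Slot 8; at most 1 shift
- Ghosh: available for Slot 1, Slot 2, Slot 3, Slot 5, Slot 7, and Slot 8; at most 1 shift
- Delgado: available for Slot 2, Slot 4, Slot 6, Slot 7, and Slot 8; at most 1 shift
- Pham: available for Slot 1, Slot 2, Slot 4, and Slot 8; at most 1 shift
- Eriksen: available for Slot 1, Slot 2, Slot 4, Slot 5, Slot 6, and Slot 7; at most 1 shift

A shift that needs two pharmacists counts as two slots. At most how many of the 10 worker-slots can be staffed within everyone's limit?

Total capacity across all pharmacists is 2+1+1+1+1+1 = 7, and 10 slots are needed, so at most 7 can be filled.
An assignment achieving 7: Slot 1→Ghosh, Slot 3→Singh+Osei, Slot 5→Singh, Slot 6→Delgado, Slot 7→Eriksen, Slot 8→Pham.
Loads: Singh 2/2, Osei 1/1, Ghosh 1/1, Delgado 1/1, Pham 1/1, Eriksen 1/1.

7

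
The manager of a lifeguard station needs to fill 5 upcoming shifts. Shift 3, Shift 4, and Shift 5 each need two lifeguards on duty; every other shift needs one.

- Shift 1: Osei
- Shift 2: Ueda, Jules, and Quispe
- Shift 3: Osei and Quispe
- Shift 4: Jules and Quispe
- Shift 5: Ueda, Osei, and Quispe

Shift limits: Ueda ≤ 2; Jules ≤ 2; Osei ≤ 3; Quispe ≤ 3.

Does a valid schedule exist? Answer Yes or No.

Shift 1 can only be covered by Osei, so that assignment is forced.
Shift 3 can only be covered by Osei and Quispe, so that assignment is forced.
Shift 4 can only be covered by Jules and Quispe, so that assignment is forced.
One valid schedule: Shift 1→Osei, Shift 2→Ueda, Shift 3→Osei+Quispe, Shift 4→Jules+Quispe, Shift 5→Ueda+Osei.
Loads: Ueda 2/2, Jules 1/2, Osei 3/3, Quispe 2/3 — all within limits.

Yes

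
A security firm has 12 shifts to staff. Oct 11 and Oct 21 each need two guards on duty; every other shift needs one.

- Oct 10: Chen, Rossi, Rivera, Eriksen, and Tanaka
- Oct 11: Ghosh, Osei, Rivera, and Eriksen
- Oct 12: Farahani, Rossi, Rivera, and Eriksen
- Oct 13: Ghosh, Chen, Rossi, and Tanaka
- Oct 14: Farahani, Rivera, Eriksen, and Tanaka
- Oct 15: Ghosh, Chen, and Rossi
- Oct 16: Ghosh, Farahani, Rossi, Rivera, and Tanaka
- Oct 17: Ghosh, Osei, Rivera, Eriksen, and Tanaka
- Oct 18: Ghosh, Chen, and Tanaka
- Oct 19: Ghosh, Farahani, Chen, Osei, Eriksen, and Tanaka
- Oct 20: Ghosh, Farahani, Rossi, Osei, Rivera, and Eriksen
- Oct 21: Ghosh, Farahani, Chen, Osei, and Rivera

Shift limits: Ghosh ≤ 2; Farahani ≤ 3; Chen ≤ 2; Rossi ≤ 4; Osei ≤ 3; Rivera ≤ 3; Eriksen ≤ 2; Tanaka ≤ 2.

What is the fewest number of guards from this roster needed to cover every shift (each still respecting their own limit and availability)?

14 slots to fill and no one can take more than 4, so at least ⌈14/4⌉ = 4 guards are needed.
Any 4 guards together have capacity at most 4+3+3+3 = 13 < 14 slots, so 4 can never suffice.
Ghosh, Farahani, Chen, Rossi, and Osei alone can cover everything: Oct 10→Chen, Oct 11→Ghosh+Osei, Oct 12→Farahani, Oct 13→Rossi, Oct 14→Farahani, Oct 15→Rossi, Oct 16→Rossi, Oct 17→Ghosh, Oct 18→Chen, Oct 19→Osei, Oct 20→Rossi, Oct 21→Farahani+Osei.

5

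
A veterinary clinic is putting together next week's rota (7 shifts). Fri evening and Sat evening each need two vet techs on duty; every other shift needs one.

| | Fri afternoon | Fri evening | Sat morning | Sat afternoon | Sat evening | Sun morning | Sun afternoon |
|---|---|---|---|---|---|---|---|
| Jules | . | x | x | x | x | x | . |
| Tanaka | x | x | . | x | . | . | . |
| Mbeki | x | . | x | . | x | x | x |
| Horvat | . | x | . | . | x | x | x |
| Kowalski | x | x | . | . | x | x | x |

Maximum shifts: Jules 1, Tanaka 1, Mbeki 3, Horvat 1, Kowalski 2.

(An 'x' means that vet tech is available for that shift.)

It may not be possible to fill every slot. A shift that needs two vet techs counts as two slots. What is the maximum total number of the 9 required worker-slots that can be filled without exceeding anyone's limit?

Total capacity across all vet techs is 1+1+3+1+2 = 8, and 9 slots are needed, so at most 8 can be filled.
An assignment achieving 8: Fri afternoon→Mbeki, Fri evening→Horvat+Kowalski, Sat morning→Jules, Sat afternoon→Tanaka, Sat evening→Mbeki+Kowalski, Sun afternoon→Mbeki.
Loads: Jules 1/1, Tanaka 1/1, Mbeki 3/3, Horvat 1/1, Kowalski 2/2.

8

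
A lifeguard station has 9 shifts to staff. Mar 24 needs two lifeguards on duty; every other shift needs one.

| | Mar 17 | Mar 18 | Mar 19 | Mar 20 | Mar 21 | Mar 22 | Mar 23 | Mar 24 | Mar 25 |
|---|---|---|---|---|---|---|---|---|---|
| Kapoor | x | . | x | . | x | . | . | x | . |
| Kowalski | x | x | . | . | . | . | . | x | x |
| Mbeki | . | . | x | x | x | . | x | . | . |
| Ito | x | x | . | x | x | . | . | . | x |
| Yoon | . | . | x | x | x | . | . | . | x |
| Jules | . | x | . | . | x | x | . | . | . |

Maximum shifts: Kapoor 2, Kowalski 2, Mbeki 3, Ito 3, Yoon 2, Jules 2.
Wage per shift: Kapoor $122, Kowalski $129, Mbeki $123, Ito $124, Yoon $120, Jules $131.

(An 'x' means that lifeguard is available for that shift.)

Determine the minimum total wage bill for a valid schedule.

$1237

Mar 22 can only be covered by Jules, so that assignment is forced.
Mar 23 can only be covered by Mbeki, so that assignment is forced.
Mar 24 can only be covered by Kapoor and Kowalski, so that assignment is forced.
Picking the cheapest available lifeguard for each shift independently would cost $1231, but that ignores the shift limits.
An optimal schedule: Mar 17→Kapoor, Mar 18→Ito, Mar 19→Yoon, Mar 20→Mbeki, Mar 21→Mbeki, Mar 22→Jules, Mar 23→Mbeki, Mar 24→Kapoor+Kowalski, Mar 25→Yoon.
Total: 122 + 124 + 120 + 123 + 123 + 131 + 123 + 122 + 129 + 120 = $1237.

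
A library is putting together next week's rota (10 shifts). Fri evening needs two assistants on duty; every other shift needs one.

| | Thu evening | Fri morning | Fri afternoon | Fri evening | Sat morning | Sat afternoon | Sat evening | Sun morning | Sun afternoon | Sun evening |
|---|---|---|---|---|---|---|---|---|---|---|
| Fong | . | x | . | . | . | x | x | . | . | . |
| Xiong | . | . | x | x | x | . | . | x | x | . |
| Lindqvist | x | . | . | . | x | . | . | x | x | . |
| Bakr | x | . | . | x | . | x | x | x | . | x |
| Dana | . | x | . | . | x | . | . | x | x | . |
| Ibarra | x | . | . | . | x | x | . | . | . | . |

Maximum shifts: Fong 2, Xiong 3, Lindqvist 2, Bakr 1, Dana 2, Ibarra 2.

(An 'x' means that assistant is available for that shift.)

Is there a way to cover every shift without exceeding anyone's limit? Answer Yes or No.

No

Total capacity is 12 and 11 slots are needed, so capacity alone doesn't rule it out.
Shifts {Fri evening, Sun evening} need 3 worker-slots in total, but the assistants available for any of those shifts (Xiong and Bakr) can supply at most 2 among them. So no valid schedule exists.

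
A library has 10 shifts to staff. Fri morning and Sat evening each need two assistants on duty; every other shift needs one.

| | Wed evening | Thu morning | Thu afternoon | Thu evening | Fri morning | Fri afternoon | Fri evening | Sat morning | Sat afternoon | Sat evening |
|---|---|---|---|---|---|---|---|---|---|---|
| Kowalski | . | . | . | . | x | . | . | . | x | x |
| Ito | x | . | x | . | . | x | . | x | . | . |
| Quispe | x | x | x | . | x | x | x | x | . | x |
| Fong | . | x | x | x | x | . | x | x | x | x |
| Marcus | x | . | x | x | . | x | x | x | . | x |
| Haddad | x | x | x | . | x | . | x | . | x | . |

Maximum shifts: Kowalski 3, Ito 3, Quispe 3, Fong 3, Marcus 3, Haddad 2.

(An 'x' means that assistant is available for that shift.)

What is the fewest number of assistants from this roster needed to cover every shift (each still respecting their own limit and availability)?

12 slots to fill and no one can take more than 3, so at least ⌈12/3⌉ = 4 assistants are needed.
Kowalski, Ito, Quispe, and Fong alone can cover everything: Wed evening→Ito, Thu morning→Quispe, Thu afternoon→Ito, Thu evening→Fong, Fri morning→Kowalski+Quispe, Fri afternoon→Ito, Fri evening→Quispe, Sat morning→Fong, Sat afternoon→Kowalski, Sat evening→Kowalski+Fong.

4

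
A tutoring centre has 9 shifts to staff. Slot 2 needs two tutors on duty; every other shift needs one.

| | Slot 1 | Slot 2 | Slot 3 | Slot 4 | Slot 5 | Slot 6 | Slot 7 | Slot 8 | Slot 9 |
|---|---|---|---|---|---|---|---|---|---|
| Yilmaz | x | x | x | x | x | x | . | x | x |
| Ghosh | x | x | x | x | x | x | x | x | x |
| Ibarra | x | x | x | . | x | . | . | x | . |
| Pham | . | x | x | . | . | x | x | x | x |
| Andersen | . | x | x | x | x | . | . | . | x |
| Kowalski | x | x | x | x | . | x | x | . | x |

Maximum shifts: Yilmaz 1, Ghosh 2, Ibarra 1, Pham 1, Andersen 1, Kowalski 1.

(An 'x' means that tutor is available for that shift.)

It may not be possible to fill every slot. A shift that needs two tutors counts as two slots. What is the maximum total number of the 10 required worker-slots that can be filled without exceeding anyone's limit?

7

Total capacity across all tutors is 1+2+1+1+1+1 = 7, and 10 slots are needed, so at most 7 can be filled.
An assignment achieving 7: Slot 1→Yilmaz, Slot 2→Kowalski, Slot 4→Ghosh, Slot 5→Ibarra, Slot 6→Pham, Slot 7→Ghosh, Slot 9→Andersen.
Loads: Yilmaz 1/1, Ghosh 2/2, Ibarra 1/1, Pham 1/1, Andersen 1/1, Kowalski 1/1.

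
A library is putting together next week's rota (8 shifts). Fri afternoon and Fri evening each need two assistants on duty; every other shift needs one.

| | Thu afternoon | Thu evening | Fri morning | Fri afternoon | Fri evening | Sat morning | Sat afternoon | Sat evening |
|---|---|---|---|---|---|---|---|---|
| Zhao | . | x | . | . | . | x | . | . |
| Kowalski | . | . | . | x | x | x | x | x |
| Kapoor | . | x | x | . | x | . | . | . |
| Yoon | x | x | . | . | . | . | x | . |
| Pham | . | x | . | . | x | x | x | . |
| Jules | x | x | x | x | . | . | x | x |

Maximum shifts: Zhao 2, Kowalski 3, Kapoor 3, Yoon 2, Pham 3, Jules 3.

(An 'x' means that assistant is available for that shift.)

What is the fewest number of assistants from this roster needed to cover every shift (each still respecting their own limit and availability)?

10 slots to fill and no one can take more than 3, so at least ⌈10/3⌉ = 4 assistants are needed.
Zhao, Kowalski, Kapoor, and Jules alone can cover everything: Thu afternoon→Jules, Thu evening→Zhao, Fri morning→Kapoor, Fri afternoon→Kowalski+Jules, Fri evening→Kowalski+Kapoor, Sat morning→Zhao, Sat afternoon→Kowalski, Sat evening→Jules.

4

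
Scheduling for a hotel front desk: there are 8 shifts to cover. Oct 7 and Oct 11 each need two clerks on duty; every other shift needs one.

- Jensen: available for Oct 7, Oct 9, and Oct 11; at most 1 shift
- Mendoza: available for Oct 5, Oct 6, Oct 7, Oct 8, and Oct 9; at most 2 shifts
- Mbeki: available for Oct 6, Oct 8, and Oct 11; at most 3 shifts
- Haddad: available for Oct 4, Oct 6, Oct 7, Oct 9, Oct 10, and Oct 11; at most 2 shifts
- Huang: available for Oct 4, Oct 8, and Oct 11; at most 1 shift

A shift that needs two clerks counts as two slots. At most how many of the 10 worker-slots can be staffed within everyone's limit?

9

Total capacity across all clerks is 1+2+3+2+1 = 9, and 10 slots are needed, so at most 9 can be filled.
An assignment achieving 9: Oct 4→Haddad, Oct 5→Mendoza, Oct 6→Mbeki, Oct 7→Jensen+Mendoza, Oct 8→Mbeki, Oct 10→Haddad, Oct 11→Mbeki+Huang.
Loads: Jensen 1/1, Mendoza 2/2, Mbeki 3/3, Haddad 2/2, Huang 1/1.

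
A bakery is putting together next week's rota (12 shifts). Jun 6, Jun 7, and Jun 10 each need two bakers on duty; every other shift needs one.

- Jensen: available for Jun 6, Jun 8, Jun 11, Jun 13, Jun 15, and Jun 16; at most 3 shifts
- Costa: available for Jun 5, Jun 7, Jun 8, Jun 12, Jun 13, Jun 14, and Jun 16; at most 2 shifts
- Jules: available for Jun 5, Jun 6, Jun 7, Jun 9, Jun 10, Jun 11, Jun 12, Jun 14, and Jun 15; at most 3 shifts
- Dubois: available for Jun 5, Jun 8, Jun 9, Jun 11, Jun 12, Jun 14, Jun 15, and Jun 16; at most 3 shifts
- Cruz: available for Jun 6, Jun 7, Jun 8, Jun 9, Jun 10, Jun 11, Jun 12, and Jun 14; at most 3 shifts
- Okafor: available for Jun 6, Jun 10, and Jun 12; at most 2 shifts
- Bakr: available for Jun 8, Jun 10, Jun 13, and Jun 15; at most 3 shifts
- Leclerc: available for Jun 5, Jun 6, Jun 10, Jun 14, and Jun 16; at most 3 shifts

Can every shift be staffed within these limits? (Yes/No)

One valid schedule: Jun 5→Costa, Jun 6→Cruz+Okafor, Jun 7→Costa+Jules, Jun 8→Dubois, Jun 9→Jules, Jun 10→Cruz+Okafor, Jun 11→Jensen, Jun 12→Jules, Jun 13→Jensen, Jun 14→Dubois, Jun 15→Jensen, Jun 16→Dubois.
Loads: Jensen 3/3, Costa 2/2, Jules 3/3, Dubois 3/3, Cruz 2/3, Okafor 2/2, Bakr 0/3, Leclerc 0/3 — all within limits.

Yes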